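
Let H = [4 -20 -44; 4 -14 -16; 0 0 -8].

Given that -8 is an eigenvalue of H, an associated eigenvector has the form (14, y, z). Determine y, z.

4, 2

We need (H + 8I)v = 0.
H + 8I = [[12, -20, -44], [4, -6, -16], [0, 0, 0]].
Row 1: (12)·14 + (-20)·y + (-44)·z = 0
Row 2: (4)·14 + (-6)·y + (-16)·z = 0
Row 3: (0)·14 + (0)·y + (0)·z = 0
Solving gives y = 4, z = 2.
Check: H·(14, 4, 2) = (-112, -32, -16) = -8·(14, 4, 2).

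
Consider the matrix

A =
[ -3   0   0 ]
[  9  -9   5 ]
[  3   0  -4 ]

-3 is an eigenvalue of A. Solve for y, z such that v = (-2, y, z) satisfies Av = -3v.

-8, -6

We need (A + 3I)v = 0.
A + 3I = [[0, 0, 0], [9, -6, 5], [3, 0, -1]].
Row 1: (0)·-2 + (0)·y + (0)·z = 0
Row 2: (9)·-2 + (-6)·y + (5)·z = 0
Row 3: (3)·-2 + (0)·y + (-1)·z = 0
Solving gives y = -8, z = -6.
Check: A·(-2, -8, -6) = (6, 24, 18) = -3·(-2, -8, -6).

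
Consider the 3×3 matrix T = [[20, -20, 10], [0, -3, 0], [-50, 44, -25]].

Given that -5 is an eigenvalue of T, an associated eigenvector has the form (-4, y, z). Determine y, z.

0, 10

We need (T + 5I)v = 0.
T + 5I = [[25, -20, 10], [0, 2, 0], [-50, 44, -20]].
Row 1: (25)·-4 + (-20)·y + (10)·z = 0
Row 2: (0)·-4 + (2)·y + (0)·z = 0
Row 3: (-50)·-4 + (44)·y + (-20)·z = 0
Solving gives y = 0, z = 10.
Check: T·(-4, 0, 10) = (20, 0, -50) = -5·(-4, 0, 10).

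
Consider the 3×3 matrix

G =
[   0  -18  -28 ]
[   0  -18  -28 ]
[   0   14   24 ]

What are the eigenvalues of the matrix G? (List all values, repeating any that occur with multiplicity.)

-4, 0, 10

Compute the characteristic polynomial p(μ) = det(μI - G).
Expanding along the first row, p(μ) = μ^3 - 6μ^2 - 40μ.
Try μ = -4: p(-4) = 0, so -4 is a root.
Factor out (μ + 4): p(μ) = (μ + 4)·(μ^2 - 10μ).
The quadratic factors as μ·(μ - 10).
Eigenvalues: -4, 0, 10.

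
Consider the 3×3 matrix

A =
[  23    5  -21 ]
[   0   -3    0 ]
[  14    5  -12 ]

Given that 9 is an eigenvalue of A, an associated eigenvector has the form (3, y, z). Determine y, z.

We need (A - 9I)v = 0.
A - 9I = [[14, 5, -21], [0, -12, 0], [14, 5, -21]].
Row 1: (14)·3 + (5)·y + (-21)·z = 0
Row 2: (0)·3 + (-12)·y + (0)·z = 0
Row 3: (14)·3 + (5)·y + (-21)·z = 0
Solving gives y = 0, z = 2.
Check: A·(3, 0, 2) = (27, 0, 18) = 9·(3, 0, 2).

0, 2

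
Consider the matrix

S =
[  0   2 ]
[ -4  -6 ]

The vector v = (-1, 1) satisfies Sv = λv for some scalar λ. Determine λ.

-2

Compute Sv: S·(-1, 1) = (2, -2).
Since Sv = λv, compare component 1: 2 = λ·-1, so λ = -2.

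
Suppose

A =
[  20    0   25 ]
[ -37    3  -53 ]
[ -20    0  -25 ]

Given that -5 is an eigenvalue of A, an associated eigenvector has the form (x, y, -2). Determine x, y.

2, -4

We need (A + 5I)v = 0.
A + 5I = [[25, 0, 25], [-37, 8, -53], [-20, 0, -20]].
Row 1: (25)·x + (0)·y + (25)·-2 = 0
Row 2: (-37)·x + (8)·y + (-53)·-2 = 0
Row 3: (-20)·x + (0)·y + (-20)·-2 = 0
Solving gives x = 2, y = -4.
Check: A·(2, -4, -2) = (-10, 20, 10) = -5·(2, -4, -2).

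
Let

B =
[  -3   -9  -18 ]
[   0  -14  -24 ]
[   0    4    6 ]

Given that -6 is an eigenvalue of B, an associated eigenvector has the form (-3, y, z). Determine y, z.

We need (B + 6I)v = 0.
B + 6I = [[3, -9, -18], [0, -8, -24], [0, 4, 12]].
Row 1: (3)·-3 + (-9)·y + (-18)·z = 0
Row 2: (0)·-3 + (-8)·y + (-24)·z = 0
Row 3: (0)·-3 + (4)·y + (12)·z = 0
Solving gives y = -3, z = 1.
Check: B·(-3, -3, 1) = (18, 18, -6) = -6·(-3, -3, 1).

-3, 1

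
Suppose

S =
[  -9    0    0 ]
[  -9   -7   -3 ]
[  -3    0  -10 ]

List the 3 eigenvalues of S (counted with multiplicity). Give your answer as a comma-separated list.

The characteristic polynomial is p(lambda) = det(lambda·I - S).
Expanding the 3×3 determinant: p(lambda) = lambda^3 + 26·lambda^2 + 223·lambda + 630.
Try lambda = -7: p(-7) = 0, so -7 is a root.
Dividing by (lambda + 7) leaves lambda^2 + 19·lambda + 90.
The quadratic factors as (lambda + 10)·(lambda + 9).
Eigenvalues: -10, -9, -7.

-10, -9, -7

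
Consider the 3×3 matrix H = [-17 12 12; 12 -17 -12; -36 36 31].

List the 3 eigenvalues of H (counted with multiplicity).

Compute the characteristic polynomial p(λ) = det(λI - H).
Cofactor expansion gives p(λ) = λ^3 + 3λ^2 - 45λ - 175.
Try λ = -5: p(-5) = 0, so -5 is a root.
Dividing by (λ + 5) leaves λ^2 - 2λ - 35.
The quadratic factors as (λ + 5)·(λ - 7).
Eigenvalues: -5, -5, 7.

-5, -5, 7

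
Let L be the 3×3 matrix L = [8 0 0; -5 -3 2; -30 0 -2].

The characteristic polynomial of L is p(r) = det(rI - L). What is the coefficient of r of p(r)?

-34

p(r) = r^3 - 3r^2 - 34r - 48.
The coefficient of r is -34.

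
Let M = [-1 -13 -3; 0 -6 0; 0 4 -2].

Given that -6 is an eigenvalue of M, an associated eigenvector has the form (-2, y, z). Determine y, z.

-1, 1

We need (M + 6I)v = 0.
M + 6I = [[5, -13, -3], [0, 0, 0], [0, 4, 4]].
Row 1: (5)·-2 + (-13)·y + (-3)·z = 0
Row 2: (0)·-2 + (0)·y + (0)·z = 0
Row 3: (0)·-2 + (4)·y + (4)·z = 0
Solving gives y = -1, z = 1.
Check: M·(-2, -1, 1) = (12, 6, -6) = -6·(-2, -1, 1).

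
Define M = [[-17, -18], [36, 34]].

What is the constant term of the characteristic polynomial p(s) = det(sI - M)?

p(0) = det(0·I − M) = det(−M) = (−1)^2·det(M).
det(M) = 70, so p(0) = 70.

70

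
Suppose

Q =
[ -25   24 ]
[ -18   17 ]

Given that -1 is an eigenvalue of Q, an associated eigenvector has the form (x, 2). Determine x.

We need (Q + 1I)v = 0.
Q + 1I = [[-24, 24], [-18, 18]].
Row 1: (-24)·x + (24)·2 = 0
Row 2: (-18)·x + (18)·2 = 0
Solving gives x = 2.
Check: Q·(2, 2) = (-2, -2) = -1·(2, 2).

2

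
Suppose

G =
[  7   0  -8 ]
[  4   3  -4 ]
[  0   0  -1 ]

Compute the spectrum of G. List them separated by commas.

Compute the characteristic polynomial p(s) = det(sI - G).
Expanding the 3×3 determinant: p(s) = s^3 - 9s^2 + 11s + 21.
Try s = 7: p(7) = 0, so 7 is a root.
Factor out (s - 7): p(s) = (s - 7)·(s^2 - 2s - 3).
The quadratic factors as (s + 1)·(s - 3).
Eigenvalues: -1, 3, 7.

-1, 3, 7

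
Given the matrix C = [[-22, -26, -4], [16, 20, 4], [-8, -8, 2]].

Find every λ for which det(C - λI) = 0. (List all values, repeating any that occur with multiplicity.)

-6, 2, 4

Set up det(lambda·I - C) = 0.
Expanding along the first row, p(lambda) = lambda^3 - 28·lambda + 48.
Try lambda = 2: p(2) = 0, so 2 is a root.
Dividing by (lambda - 2) leaves lambda^2 + 2·lambda - 24.
The quadratic factors as (lambda + 6)·(lambda - 4).
Eigenvalues: -6, 2, 4.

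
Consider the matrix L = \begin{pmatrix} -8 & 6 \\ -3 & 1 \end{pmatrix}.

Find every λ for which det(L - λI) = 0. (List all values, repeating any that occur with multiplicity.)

det(L - tI) = (-8 - t)(1 - t) - (6)·(-3) = t^2 + 7t + 10.
This factors as (t + 5)·(t + 2) = 0.
Eigenvalues: -5, -2.

-5, -2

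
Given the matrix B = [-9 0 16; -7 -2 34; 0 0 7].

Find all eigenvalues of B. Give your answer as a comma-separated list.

-9, -2, 7

Compute the characteristic polynomial p(λ) = det(λI - B).
Cofactor expansion gives p(λ) = λ^3 + 4λ^2 - 59λ - 126.
Try λ = -2: p(-2) = 0, so -2 is a root.
Dividing by (λ + 2) leaves λ^2 + 2λ - 63.
The quadratic factors as (λ + 9)·(λ - 7).
Eigenvalues: -9, -2, 7.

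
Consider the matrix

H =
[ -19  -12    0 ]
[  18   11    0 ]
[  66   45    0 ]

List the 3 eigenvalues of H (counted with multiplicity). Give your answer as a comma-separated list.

The characteristic polynomial is p(lambda) = det(lambda·I - H).
Expanding along the first row, p(lambda) = lambda^3 + 8·lambda^2 + 7·lambda.
Rational-root test: lambda = 0 gives p(0) = 0.
Factor out lambda: p(lambda) = lambda·(lambda^2 + 8·lambda + 7).
The quadratic factors as (lambda + 7)·(lambda + 1).
Eigenvalues: -7, -1, 0.

-7, -1, 0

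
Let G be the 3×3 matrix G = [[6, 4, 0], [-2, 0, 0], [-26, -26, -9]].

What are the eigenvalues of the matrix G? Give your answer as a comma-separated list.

-9, 2, 4

The characteristic polynomial is p(lambda) = det(lambda·I - G).
Expanding the 3×3 determinant: p(lambda) = lambda^3 + 3·lambda^2 - 46·lambda + 72.
Rational-root test: lambda = 2 gives p(2) = 0.
Dividing by (lambda - 2) leaves lambda^2 + 5·lambda - 36.
The quadratic factors as (lambda + 9)·(lambda - 4).
Eigenvalues: -9, 2, 4.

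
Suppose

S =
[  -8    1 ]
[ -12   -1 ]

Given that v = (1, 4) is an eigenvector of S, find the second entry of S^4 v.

First find the eigenvalue: Sv = (-4, -16) = -4·(1, 4), so λ = -4.
Then S^4 v = λ^4·v = (-4)^4·(1, 4) = 256·(1, 4) = (256, 1024).

1024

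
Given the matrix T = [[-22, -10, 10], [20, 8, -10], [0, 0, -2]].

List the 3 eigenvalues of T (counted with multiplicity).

-12, -2, -2

Set up det(lambda·I - T) = 0.
Expanding the 3×3 determinant: p(lambda) = lambda^3 + 16·lambda^2 + 52·lambda + 48.
Since p(-2) = 0, lambda = -2 is a root.
Factor out (lambda + 2): p(lambda) = (lambda + 2)·(lambda^2 + 14·lambda + 24).
The quadratic factors as (lambda + 12)·(lambda + 2).
Eigenvalues: -12, -2, -2.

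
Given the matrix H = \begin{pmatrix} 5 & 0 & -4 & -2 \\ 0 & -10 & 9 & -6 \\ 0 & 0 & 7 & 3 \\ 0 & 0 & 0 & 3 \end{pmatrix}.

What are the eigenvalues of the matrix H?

H is upper triangular, so its eigenvalues are the diagonal entries.
Diagonal: 5, -10, 7, 3.

-10, 3, 5, 7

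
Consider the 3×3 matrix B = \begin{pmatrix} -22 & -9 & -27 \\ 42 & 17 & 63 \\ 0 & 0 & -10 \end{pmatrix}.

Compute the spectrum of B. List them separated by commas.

Compute the characteristic polynomial p(t) = det(tI - B).
Expanding the 3×3 determinant: p(t) = t^3 + 15t^2 + 54t + 40.
Try t = -10: p(-10) = 0, so -10 is a root.
Factor out (t + 10): p(t) = (t + 10)·(t^2 + 5t + 4).
The quadratic factors as (t + 4)·(t + 1).
Eigenvalues: -10, -4, -1.

-10, -4, -1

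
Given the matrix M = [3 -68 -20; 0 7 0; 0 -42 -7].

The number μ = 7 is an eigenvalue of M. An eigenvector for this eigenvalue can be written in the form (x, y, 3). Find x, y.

2, -1

We need (M - 7I)v = 0.
M - 7I = [[-4, -68, -20], [0, 0, 0], [0, -42, -14]].
Row 1: (-4)·x + (-68)·y + (-20)·3 = 0
Row 2: (0)·x + (0)·y + (0)·3 = 0
Row 3: (0)·x + (-42)·y + (-14)·3 = 0
Solving gives x = 2, y = -1.
Check: M·(2, -1, 3) = (14, -7, 21) = 7·(2, -1, 3).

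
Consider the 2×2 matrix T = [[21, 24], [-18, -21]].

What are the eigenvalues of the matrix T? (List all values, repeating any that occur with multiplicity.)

det(T - tI) = (21 - t)(-21 - t) - (24)·(-18) = t^2 - 9.
This factors as (t + 3)·(t - 3) = 0.
Eigenvalues: -3, 3.

-3, 3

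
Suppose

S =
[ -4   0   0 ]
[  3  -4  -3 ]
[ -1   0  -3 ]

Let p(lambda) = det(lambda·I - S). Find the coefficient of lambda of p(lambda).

p(lambda) = lambda^3 + 11·lambda^2 + 40·lambda + 48.
The coefficient of lambda is 40.

40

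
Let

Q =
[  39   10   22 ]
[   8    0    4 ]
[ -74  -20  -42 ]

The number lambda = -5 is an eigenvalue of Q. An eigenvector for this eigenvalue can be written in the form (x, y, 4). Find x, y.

We need (Q + 5I)v = 0.
Q + 5I = [[44, 10, 22], [8, 5, 4], [-74, -20, -37]].
Row 1: (44)·x + (10)·y + (22)·4 = 0
Row 2: (8)·x + (5)·y + (4)·4 = 0
Row 3: (-74)·x + (-20)·y + (-37)·4 = 0
Solving gives x = -2, y = 0.
Check: Q·(-2, 0, 4) = (10, 0, -20) = -5·(-2, 0, 4).

-2, 0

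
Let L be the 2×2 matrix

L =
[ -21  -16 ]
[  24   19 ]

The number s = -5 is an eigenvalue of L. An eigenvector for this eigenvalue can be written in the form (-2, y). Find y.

We need (L + 5I)v = 0.
L + 5I = [[-16, -16], [24, 24]].
Row 1: (-16)·-2 + (-16)·y = 0
Row 2: (24)·-2 + (24)·y = 0
Solving gives y = 2.
Check: L·(-2, 2) = (10, -10) = -5·(-2, 2).

2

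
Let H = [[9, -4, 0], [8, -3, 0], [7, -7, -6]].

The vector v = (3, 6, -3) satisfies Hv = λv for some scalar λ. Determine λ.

1

Compute Hv: H·(3, 6, -3) = (3, 6, -3).
Since Hv = λv, compare component 1: 3 = λ·3, so λ = 1.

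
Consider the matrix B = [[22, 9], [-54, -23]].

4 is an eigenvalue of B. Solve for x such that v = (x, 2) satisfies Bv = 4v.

-1

We need (B - 4I)v = 0.
B - 4I = [[18, 9], [-54, -27]].
Row 1: (18)·x + (9)·2 = 0
Row 2: (-54)·x + (-27)·2 = 0
Solving gives x = -1.
Check: B·(-1, 2) = (-4, 8) = 4·(-1, 2).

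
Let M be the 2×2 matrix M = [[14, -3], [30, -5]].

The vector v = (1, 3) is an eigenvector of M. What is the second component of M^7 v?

First find the eigenvalue: Mv = (5, 15) = 5·(1, 3), so λ = 5.
Then M^7 v = λ^7·v = 5^7·(1, 3) = 78125·(1, 3) = (78125, 234375).

234375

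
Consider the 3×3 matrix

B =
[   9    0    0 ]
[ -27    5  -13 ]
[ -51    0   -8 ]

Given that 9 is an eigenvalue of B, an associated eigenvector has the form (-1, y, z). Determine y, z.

-3, 3

We need (B - 9I)v = 0.
B - 9I = [[0, 0, 0], [-27, -4, -13], [-51, 0, -17]].
Row 1: (0)·-1 + (0)·y + (0)·z = 0
Row 2: (-27)·-1 + (-4)·y + (-13)·z = 0
Row 3: (-51)·-1 + (0)·y + (-17)·z = 0
Solving gives y = -3, z = 3.
Check: B·(-1, -3, 3) = (-9, -27, 27) = 9·(-1, -3, 3).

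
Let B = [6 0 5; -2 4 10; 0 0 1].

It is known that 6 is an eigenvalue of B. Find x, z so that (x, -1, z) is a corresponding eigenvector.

1, 0

We need (B - 6I)v = 0.
B - 6I = [[0, 0, 5], [-2, -2, 10], [0, 0, -5]].
Row 1: (0)·x + (0)·-1 + (5)·z = 0
Row 2: (-2)·x + (-2)·-1 + (10)·z = 0
Row 3: (0)·x + (0)·-1 + (-5)·z = 0
Solving gives x = 1, z = 0.
Check: B·(1, -1, 0) = (6, -6, 0) = 6·(1, -1, 0).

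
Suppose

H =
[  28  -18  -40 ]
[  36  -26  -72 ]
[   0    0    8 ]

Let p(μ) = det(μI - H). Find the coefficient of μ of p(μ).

-64

p(μ) = μ^3 - 10μ^2 - 64μ + 640.
The coefficient of μ is -64.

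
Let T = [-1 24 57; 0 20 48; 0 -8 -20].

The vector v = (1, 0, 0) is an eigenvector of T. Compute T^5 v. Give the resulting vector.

(-1, 0, 0)

First find the eigenvalue: Tv = (-1, 0, 0) = -1·(1, 0, 0), so λ = -1.
Then T^5 v = λ^5·v = (-1)^5·(1, 0, 0) = -1·(1, 0, 0) = (-1, 0, 0).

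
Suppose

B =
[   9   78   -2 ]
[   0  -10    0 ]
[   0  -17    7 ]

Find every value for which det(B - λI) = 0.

The characteristic polynomial is p(λ) = det(λI - B).
Cofactor expansion gives p(λ) = λ^3 - 6λ^2 - 97λ + 630.
Since p(7) = 0, λ = 7 is a root.
Factor out (λ - 7): p(λ) = (λ - 7)·(λ^2 + λ - 90).
The quadratic factors as (λ + 10)·(λ - 9).
Eigenvalues: -10, 7, 9.

-10, 7, 9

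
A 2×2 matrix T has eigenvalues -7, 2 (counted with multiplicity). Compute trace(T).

trace(T) is the sum of the eigenvalues: (-7) + (2) = -5.

-5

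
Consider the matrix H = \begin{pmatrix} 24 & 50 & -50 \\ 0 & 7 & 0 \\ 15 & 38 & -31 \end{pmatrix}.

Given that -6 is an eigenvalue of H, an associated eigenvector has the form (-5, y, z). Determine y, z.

0, -3

We need (H + 6I)v = 0.
H + 6I = [[30, 50, -50], [0, 13, 0], [15, 38, -25]].
Row 1: (30)·-5 + (50)·y + (-50)·z = 0
Row 2: (0)·-5 + (13)·y + (0)·z = 0
Row 3: (15)·-5 + (38)·y + (-25)·z = 0
Solving gives y = 0, z = -3.
Check: H·(-5, 0, -3) = (30, 0, 18) = -6·(-5, 0, -3).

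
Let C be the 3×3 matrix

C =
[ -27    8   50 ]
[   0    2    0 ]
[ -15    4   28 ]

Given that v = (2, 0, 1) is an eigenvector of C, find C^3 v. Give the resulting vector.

(-16, 0, -8)

First find the eigenvalue: Cv = (-4, 0, -2) = -2·(2, 0, 1), so λ = -2.
Then C^3 v = λ^3·v = (-2)^3·(2, 0, 1) = -8·(2, 0, 1) = (-16, 0, -8).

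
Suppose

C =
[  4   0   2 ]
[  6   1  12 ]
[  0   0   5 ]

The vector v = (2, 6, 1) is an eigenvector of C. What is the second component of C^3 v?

First find the eigenvalue: Cv = (10, 30, 5) = 5·(2, 6, 1), so λ = 5.
Then C^3 v = λ^3·v = 5^3·(2, 6, 1) = 125·(2, 6, 1) = (250, 750, 125).

750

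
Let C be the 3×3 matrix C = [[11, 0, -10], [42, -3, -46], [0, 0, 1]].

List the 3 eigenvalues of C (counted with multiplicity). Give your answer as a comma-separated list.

Compute the characteristic polynomial p(r) = det(rI - C).
Expanding the 3×3 determinant: p(r) = r^3 - 9r^2 - 25r + 33.
Rational-root test: r = -3 gives p(-3) = 0.
Dividing by (r + 3) leaves r^2 - 12r + 11.
The quadratic factors as (r - 1)·(r - 11).
Eigenvalues: -3, 1, 11.

-3, 1, 11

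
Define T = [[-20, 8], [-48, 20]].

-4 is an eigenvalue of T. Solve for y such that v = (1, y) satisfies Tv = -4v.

2

We need (T + 4I)v = 0.
T + 4I = [[-16, 8], [-48, 24]].
Row 1: (-16)·1 + (8)·y = 0
Row 2: (-48)·1 + (24)·y = 0
Solving gives y = 2.
Check: T·(1, 2) = (-4, -8) = -4·(1, 2).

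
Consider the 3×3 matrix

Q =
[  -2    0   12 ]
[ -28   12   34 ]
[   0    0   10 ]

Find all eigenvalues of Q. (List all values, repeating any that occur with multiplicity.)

Set up det(rI - Q) = 0.
Cofactor expansion gives p(r) = r^3 - 20r^2 + 76r + 240.
Since p(-2) = 0, r = -2 is a root.
Factor out (r + 2): p(r) = (r + 2)·(r^2 - 22r + 120).
The quadratic factors as (r - 10)·(r - 12).
Eigenvalues: -2, 10, 12.

-2, 10, 12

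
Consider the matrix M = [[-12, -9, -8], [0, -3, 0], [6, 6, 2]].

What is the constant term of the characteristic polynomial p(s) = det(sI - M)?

72

p(0) = det(0·I − M) = det(−M) = (−1)^3·det(M).
det(M) = -72, so p(0) = 72.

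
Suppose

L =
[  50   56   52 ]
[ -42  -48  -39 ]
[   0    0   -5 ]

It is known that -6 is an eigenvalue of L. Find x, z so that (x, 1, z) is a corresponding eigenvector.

We need (L + 6I)v = 0.
L + 6I = [[56, 56, 52], [-42, -42, -39], [0, 0, 1]].
Row 1: (56)·x + (56)·1 + (52)·z = 0
Row 2: (-42)·x + (-42)·1 + (-39)·z = 0
Row 3: (0)·x + (0)·1 + (1)·z = 0
Solving gives x = -1, z = 0.
Check: L·(-1, 1, 0) = (6, -6, 0) = -6·(-1, 1, 0).

-1, 0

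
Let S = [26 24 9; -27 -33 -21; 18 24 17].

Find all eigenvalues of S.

-1, 3, 8

Set up det(λI - S) = 0.
Expanding along the first row, p(λ) = λ^3 - 10λ^2 + 13λ + 24.
Try λ = 3: p(3) = 0, so 3 is a root.
Dividing by (λ - 3) leaves λ^2 - 7λ - 8.
The quadratic factors as (λ + 1)·(λ - 8).
Eigenvalues: -1, 3, 8.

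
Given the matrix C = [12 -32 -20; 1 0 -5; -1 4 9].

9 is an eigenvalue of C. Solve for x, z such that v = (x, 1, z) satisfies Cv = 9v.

4, -1

We need (C - 9I)v = 0.
C - 9I = [[3, -32, -20], [1, -9, -5], [-1, 4, 0]].
Row 1: (3)·x + (-32)·1 + (-20)·z = 0
Row 2: (1)·x + (-9)·1 + (-5)·z = 0
Row 3: (-1)·x + (4)·1 + (0)·z = 0
Solving gives x = 4, z = -1.
Check: C·(4, 1, -1) = (36, 9, -9) = 9·(4, 1, -1).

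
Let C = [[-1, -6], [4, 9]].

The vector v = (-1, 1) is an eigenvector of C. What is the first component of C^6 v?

First find the eigenvalue: Cv = (-5, 5) = 5·(-1, 1), so λ = 5.
Then C^6 v = λ^6·v = 5^6·(-1, 1) = 15625·(-1, 1) = (-15625, 15625).

-15625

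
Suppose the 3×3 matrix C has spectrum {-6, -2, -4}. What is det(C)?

det(C) is the product of the eigenvalues: (-6) · (-2) · (-4) = -48.

-48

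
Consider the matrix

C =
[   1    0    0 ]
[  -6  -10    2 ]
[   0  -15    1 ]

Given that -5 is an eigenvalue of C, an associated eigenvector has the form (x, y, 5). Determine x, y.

0, 2

We need (C + 5I)v = 0.
C + 5I = [[6, 0, 0], [-6, -5, 2], [0, -15, 6]].
Row 1: (6)·x + (0)·y + (0)·5 = 0
Row 2: (-6)·x + (-5)·y + (2)·5 = 0
Row 3: (0)·x + (-15)·y + (6)·5 = 0
Solving gives x = 0, y = 2.
Check: C·(0, 2, 5) = (0, -10, -25) = -5·(0, 2, 5).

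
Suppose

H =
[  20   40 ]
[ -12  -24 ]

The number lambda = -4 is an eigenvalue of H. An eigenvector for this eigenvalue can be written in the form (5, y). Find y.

We need (H + 4I)v = 0.
H + 4I = [[24, 40], [-12, -20]].
Row 1: (24)·5 + (40)·y = 0
Row 2: (-12)·5 + (-20)·y = 0
Solving gives y = -3.
Check: H·(5, -3) = (-20, 12) = -4·(5, -3).

-3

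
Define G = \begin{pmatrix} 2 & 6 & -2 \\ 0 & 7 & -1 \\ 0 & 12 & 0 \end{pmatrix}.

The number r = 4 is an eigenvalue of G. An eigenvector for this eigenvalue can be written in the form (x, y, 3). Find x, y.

We need (G - 4I)v = 0.
G - 4I = [[-2, 6, -2], [0, 3, -1], [0, 12, -4]].
Row 1: (-2)·x + (6)·y + (-2)·3 = 0
Row 2: (0)·x + (3)·y + (-1)·3 = 0
Row 3: (0)·x + (12)·y + (-4)·3 = 0
Solving gives x = 0, y = 1.
Check: G·(0, 1, 3) = (0, 4, 12) = 4·(0, 1, 3).

0, 1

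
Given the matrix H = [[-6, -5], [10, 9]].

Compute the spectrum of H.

-1, 4

det(H - λI) = (-6 - λ)(9 - λ) - (-5)·(10) = λ^2 - 3λ - 4.
This factors as (λ + 1)·(λ - 4) = 0.
Eigenvalues: -1, 4.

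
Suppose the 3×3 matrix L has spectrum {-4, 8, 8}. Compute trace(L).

trace(L) is the sum of the eigenvalues: (-4) + (8) + (8) = 12.

12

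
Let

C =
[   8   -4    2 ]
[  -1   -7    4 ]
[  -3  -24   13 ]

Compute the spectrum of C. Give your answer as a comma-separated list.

1, 6, 7

Compute the characteristic polynomial p(λ) = det(λI - C).
Expanding the 3×3 determinant: p(λ) = λ^3 - 14λ^2 + 55λ - 42.
Try λ = 1: p(1) = 0, so 1 is a root.
Dividing by (λ - 1) leaves λ^2 - 13λ + 42.
The quadratic factors as (λ - 6)·(λ - 7).
Eigenvalues: 1, 6, 7.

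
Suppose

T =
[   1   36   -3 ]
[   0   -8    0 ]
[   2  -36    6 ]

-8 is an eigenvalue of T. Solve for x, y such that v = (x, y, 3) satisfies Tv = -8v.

We need (T + 8I)v = 0.
T + 8I = [[9, 36, -3], [0, 0, 0], [2, -36, 14]].
Row 1: (9)·x + (36)·y + (-3)·3 = 0
Row 2: (0)·x + (0)·y + (0)·3 = 0
Row 3: (2)·x + (-36)·y + (14)·3 = 0
Solving gives x = -3, y = 1.
Check: T·(-3, 1, 3) = (24, -8, -24) = -8·(-3, 1, 3).

-3, 1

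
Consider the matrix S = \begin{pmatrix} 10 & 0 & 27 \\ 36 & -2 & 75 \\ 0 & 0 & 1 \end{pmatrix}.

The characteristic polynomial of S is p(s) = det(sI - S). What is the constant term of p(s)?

20

p(s) = s^3 - 9s^2 - 12s + 20.
The constant term is 20.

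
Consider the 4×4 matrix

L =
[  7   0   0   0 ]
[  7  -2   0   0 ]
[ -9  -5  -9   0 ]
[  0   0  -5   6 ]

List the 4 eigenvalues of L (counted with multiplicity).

-9, -2, 6, 7

L is lower triangular, so its eigenvalues are the diagonal entries.
Diagonal: 7, -2, -9, 6.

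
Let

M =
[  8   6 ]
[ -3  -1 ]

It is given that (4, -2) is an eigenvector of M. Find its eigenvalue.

5

Compute Mv: M·(4, -2) = (20, -10).
Since Mv = λv, compare component 1: 20 = λ·4, so λ = 5.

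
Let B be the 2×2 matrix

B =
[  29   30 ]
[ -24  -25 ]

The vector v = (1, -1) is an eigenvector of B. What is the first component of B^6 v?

First find the eigenvalue: Bv = (-1, 1) = -1·(1, -1), so λ = -1.
Then B^6 v = λ^6·v = (-1)^6·(1, -1) = 1·(1, -1) = (1, -1).

1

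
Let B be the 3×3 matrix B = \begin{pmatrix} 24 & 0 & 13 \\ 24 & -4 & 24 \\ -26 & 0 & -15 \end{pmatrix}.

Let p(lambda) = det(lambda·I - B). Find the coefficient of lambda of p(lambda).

-58

p(lambda) = lambda^3 - 5·lambda^2 - 58·lambda - 88.
The coefficient of lambda is -58.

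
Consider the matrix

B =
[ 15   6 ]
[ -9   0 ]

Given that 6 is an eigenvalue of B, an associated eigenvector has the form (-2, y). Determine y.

We need (B - 6I)v = 0.
B - 6I = [[9, 6], [-9, -6]].
Row 1: (9)·-2 + (6)·y = 0
Row 2: (-9)·-2 + (-6)·y = 0
Solving gives y = 3.
Check: B·(-2, 3) = (-12, 18) = 6·(-2, 3).

3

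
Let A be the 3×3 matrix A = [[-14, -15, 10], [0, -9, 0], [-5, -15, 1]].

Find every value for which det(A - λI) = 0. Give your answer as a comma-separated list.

-9, -9, -4

The characteristic polynomial is p(μ) = det(μI - A).
Cofactor expansion gives p(μ) = μ^3 + 22μ^2 + 153μ + 324.
Rational-root test: μ = -9 gives p(-9) = 0.
Factor out (μ + 9): p(μ) = (μ + 9)·(μ^2 + 13μ + 36).
The quadratic factors as (μ + 9)·(μ + 4).
Eigenvalues: -9, -9, -4.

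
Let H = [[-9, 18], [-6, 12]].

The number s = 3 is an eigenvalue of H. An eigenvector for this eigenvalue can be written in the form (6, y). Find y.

We need (H - 3I)v = 0.
H - 3I = [[-12, 18], [-6, 9]].
Row 1: (-12)·6 + (18)·y = 0
Row 2: (-6)·6 + (9)·y = 0
Solving gives y = 4.
Check: H·(6, 4) = (18, 12) = 3·(6, 4).

4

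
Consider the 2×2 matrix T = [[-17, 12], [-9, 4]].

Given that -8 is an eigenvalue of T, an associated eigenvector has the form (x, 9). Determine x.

12

We need (T + 8I)v = 0.
T + 8I = [[-9, 12], [-9, 12]].
Row 1: (-9)·x + (12)·9 = 0
Row 2: (-9)·x + (12)·9 = 0
Solving gives x = 12.
Check: T·(12, 9) = (-96, -72) = -8·(12, 9).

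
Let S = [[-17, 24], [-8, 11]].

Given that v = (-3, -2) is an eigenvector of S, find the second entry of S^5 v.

First find the eigenvalue: Sv = (3, 2) = -1·(-3, -2), so λ = -1.
Then S^5 v = λ^5·v = (-1)^5·(-3, -2) = -1·(-3, -2) = (3, 2).

2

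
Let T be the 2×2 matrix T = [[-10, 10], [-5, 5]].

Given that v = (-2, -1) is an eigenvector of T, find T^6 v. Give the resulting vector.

First find the eigenvalue: Tv = (10, 5) = -5·(-2, -1), so λ = -5.
Then T^6 v = λ^6·v = (-5)^6·(-2, -1) = 15625·(-2, -1) = (-31250, -15625).

(-31250, -15625)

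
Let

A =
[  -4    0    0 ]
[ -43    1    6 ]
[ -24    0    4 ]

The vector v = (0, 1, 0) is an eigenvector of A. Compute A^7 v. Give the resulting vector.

(0, 1, 0)

First find the eigenvalue: Av = (0, 1, 0) = 1·(0, 1, 0), so λ = 1.
Then A^7 v = λ^7·v = 1^7·(0, 1, 0) = 1·(0, 1, 0) = (0, 1, 0).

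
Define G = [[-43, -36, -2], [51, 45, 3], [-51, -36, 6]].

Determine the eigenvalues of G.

-9, 8, 9

Compute the characteristic polynomial p(t) = det(tI - G).
Cofactor expansion gives p(t) = t^3 - 8t^2 - 81t + 648.
Try t = 8: p(8) = 0, so 8 is a root.
Factor out (t - 8): p(t) = (t - 8)·(t^2 - 81).
The quadratic factors as (t + 9)·(t - 9).
Eigenvalues: -9, 8, 9.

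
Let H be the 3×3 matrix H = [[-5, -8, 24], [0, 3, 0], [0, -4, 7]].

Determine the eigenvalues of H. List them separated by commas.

Compute the characteristic polynomial p(lambda) = det(lambda·I - H).
Expanding along the first row, p(lambda) = lambda^3 - 5·lambda^2 - 29·lambda + 105.
Rational-root test: lambda = 7 gives p(7) = 0.
Factor out (lambda - 7): p(lambda) = (lambda - 7)·(lambda^2 + 2·lambda - 15).
The quadratic factors as (lambda + 5)·(lambda - 3).
Eigenvalues: -5, 3, 7.

-5, 3, 7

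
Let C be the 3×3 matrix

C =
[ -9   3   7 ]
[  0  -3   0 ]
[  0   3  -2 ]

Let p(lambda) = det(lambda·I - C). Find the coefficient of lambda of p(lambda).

p(lambda) = lambda^3 + 14·lambda^2 + 51·lambda + 54.
The coefficient of lambda is 51.

51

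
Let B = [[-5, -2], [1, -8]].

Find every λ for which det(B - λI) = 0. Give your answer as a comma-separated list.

det(B - μI) = (-5 - μ)(-8 - μ) - (-2)·(1) = μ^2 + 13μ + 42.
This factors as (μ + 7)·(μ + 6) = 0.
Eigenvalues: -7, -6.

-7, -6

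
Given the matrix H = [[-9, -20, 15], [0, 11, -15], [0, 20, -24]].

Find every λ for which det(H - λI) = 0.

The characteristic polynomial is p(s) = det(sI - H).
Expanding the 3×3 determinant: p(s) = s^3 + 22s^2 + 153s + 324.
Rational-root test: s = -4 gives p(-4) = 0.
Dividing by (s + 4) leaves s^2 + 18s + 81.
The quadratic factor is (s + 9)^2.
Eigenvalues: -9, -9, -4.

-9, -9, -4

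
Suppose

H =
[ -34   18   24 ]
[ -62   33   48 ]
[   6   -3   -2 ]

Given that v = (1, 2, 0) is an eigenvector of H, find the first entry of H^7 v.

128

First find the eigenvalue: Hv = (2, 4, 0) = 2·(1, 2, 0), so λ = 2.
Then H^7 v = λ^7·v = 2^7·(1, 2, 0) = 128·(1, 2, 0) = (128, 256, 0).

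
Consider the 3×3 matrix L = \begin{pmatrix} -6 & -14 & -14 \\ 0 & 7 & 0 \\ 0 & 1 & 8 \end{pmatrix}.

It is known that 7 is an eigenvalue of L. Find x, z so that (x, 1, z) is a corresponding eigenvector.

0, -1

We need (L - 7I)v = 0.
L - 7I = [[-13, -14, -14], [0, 0, 0], [0, 1, 1]].
Row 1: (-13)·x + (-14)·1 + (-14)·z = 0
Row 2: (0)·x + (0)·1 + (0)·z = 0
Row 3: (0)·x + (1)·1 + (1)·z = 0
Solving gives x = 0, z = -1.
Check: L·(0, 1, -1) = (0, 7, -7) = 7·(0, 1, -1).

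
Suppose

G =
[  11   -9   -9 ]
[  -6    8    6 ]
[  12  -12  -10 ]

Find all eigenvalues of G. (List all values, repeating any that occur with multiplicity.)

Set up det(rI - G) = 0.
Expanding the 3×3 determinant: p(r) = r^3 - 9r^2 + 24r - 20.
Try r = 5: p(5) = 0, so 5 is a root.
Dividing by (r - 5) leaves r^2 - 4r + 4.
The quadratic factor is (r - 2)^2.
Eigenvalues: 2, 2, 5.

2, 2, 5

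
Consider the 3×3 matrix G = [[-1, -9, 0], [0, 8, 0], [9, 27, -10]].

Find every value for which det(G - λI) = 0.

Compute the characteristic polynomial p(lambda) = det(lambda·I - G).
Cofactor expansion gives p(lambda) = lambda^3 + 3·lambda^2 - 78·lambda - 80.
Try lambda = -1: p(-1) = 0, so -1 is a root.
Factor out (lambda + 1): p(lambda) = (lambda + 1)·(lambda^2 + 2·lambda - 80).
The quadratic factors as (lambda + 10)·(lambda - 8).
Eigenvalues: -10, -1, 8.

-10, -1, 8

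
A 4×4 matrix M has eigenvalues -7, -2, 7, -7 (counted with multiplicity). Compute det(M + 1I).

-288

If M has eigenvalues -7, -2, 7, -7, then M + 1I has eigenvalues -6, -1, 8, -6.
det(M + 1I) = (-6) · (-1) · (8) · (-6) = -288.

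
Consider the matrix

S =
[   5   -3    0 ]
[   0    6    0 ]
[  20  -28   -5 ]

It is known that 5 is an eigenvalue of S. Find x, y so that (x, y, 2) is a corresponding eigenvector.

We need (S - 5I)v = 0.
S - 5I = [[0, -3, 0], [0, 1, 0], [20, -28, -10]].
Row 1: (0)·x + (-3)·y + (0)·2 = 0
Row 2: (0)·x + (1)·y + (0)·2 = 0
Row 3: (20)·x + (-28)·y + (-10)·2 = 0
Solving gives x = 1, y = 0.
Check: S·(1, 0, 2) = (5, 0, 10) = 5·(1, 0, 2).

1, 0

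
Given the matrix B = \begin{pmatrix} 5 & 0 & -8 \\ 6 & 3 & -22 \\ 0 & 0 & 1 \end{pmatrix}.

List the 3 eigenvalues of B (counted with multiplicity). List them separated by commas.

Set up det(λI - B) = 0.
Expanding the 3×3 determinant: p(λ) = λ^3 - 9λ^2 + 23λ - 15.
Rational-root test: λ = 1 gives p(1) = 0.
Factor out (λ - 1): p(λ) = (λ - 1)·(λ^2 - 8λ + 15).
The quadratic factors as (λ - 3)·(λ - 5).
Eigenvalues: 1, 3, 5.

1, 3, 5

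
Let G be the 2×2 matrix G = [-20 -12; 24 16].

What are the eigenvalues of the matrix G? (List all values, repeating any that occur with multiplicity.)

det(G - lambda·I) = (-20 - lambda)(16 - lambda) - (-12)·(24) = lambda^2 + 4·lambda - 32.
This factors as (lambda + 8)·(lambda - 4) = 0.
Eigenvalues: -8, 4.

-8, 4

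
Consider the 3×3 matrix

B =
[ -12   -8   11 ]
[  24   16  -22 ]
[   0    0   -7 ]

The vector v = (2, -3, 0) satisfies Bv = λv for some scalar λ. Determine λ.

Compute Bv: B·(2, -3, 0) = (0, 0, 0).
Since Bv = λv, compare component 1: 0 = λ·2, so λ = 0.

0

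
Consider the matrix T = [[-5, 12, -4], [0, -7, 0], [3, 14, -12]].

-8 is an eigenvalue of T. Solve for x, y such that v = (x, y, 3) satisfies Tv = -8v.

4, 0

We need (T + 8I)v = 0.
T + 8I = [[3, 12, -4], [0, 1, 0], [3, 14, -4]].
Row 1: (3)·x + (12)·y + (-4)·3 = 0
Row 2: (0)·x + (1)·y + (0)·3 = 0
Row 3: (3)·x + (14)·y + (-4)·3 = 0
Solving gives x = 4, y = 0.
Check: T·(4, 0, 3) = (-32, 0, -24) = -8·(4, 0, 3).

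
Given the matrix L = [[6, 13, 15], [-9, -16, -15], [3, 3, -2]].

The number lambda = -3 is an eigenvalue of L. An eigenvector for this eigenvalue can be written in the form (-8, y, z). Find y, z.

We need (L + 3I)v = 0.
L + 3I = [[9, 13, 15], [-9, -13, -15], [3, 3, 1]].
Row 1: (9)·-8 + (13)·y + (15)·z = 0
Row 2: (-9)·-8 + (-13)·y + (-15)·z = 0
Row 3: (3)·-8 + (3)·y + (1)·z = 0
Solving gives y = 9, z = -3.
Check: L·(-8, 9, -3) = (24, -27, 9) = -3·(-8, 9, -3).

9, -3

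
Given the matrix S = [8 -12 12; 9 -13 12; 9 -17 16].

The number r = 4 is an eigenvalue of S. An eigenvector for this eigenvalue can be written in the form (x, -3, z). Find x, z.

-3, -2

We need (S - 4I)v = 0.
S - 4I = [[4, -12, 12], [9, -17, 12], [9, -17, 12]].
Row 1: (4)·x + (-12)·-3 + (12)·z = 0
Row 2: (9)·x + (-17)·-3 + (12)·z = 0
Row 3: (9)·x + (-17)·-3 + (12)·z = 0
Solving gives x = -3, z = -2.
Check: S·(-3, -3, -2) = (-12, -12, -8) = 4·(-3, -3, -2).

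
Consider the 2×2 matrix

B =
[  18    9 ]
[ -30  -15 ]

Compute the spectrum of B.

0, 3

det(B - λI) = (18 - λ)(-15 - λ) - (9)·(-30) = λ^2 - 3λ.
This factors as λ·(λ - 3) = 0.
Eigenvalues: 0, 3.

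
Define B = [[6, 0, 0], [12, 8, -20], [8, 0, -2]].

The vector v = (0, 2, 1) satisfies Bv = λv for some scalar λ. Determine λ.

-2

Compute Bv: B·(0, 2, 1) = (0, -4, -2).
Since Bv = λv, compare component 2: -4 = λ·2, so λ = -2.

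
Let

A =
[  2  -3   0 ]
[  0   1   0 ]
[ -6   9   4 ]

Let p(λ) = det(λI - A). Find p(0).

-8

p(0) = det(0·I − A) = det(−A) = (−1)^3·det(A).
det(A) = 8, so p(0) = -8.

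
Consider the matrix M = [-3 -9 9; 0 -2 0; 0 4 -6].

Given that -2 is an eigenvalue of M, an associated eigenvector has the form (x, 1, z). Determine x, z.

0, 1

We need (M + 2I)v = 0.
M + 2I = [[-1, -9, 9], [0, 0, 0], [0, 4, -4]].
Row 1: (-1)·x + (-9)·1 + (9)·z = 0
Row 2: (0)·x + (0)·1 + (0)·z = 0
Row 3: (0)·x + (4)·1 + (-4)·z = 0
Solving gives x = 0, z = 1.
Check: M·(0, 1, 1) = (0, -2, -2) = -2·(0, 1, 1).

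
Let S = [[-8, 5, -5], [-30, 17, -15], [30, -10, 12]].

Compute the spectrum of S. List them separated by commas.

2, 7, 12

Compute the characteristic polynomial p(r) = det(rI - S).
Expanding along the first row, p(r) = r^3 - 21r^2 + 122r - 168.
Try r = 2: p(2) = 0, so 2 is a root.
Factor out (r - 2): p(r) = (r - 2)·(r^2 - 19r + 84).
The quadratic factors as (r - 7)·(r - 12).
Eigenvalues: 2, 7, 12.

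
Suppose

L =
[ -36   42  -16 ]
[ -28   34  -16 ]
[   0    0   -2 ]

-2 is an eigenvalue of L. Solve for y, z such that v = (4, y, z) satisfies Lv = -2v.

We need (L + 2I)v = 0.
L + 2I = [[-34, 42, -16], [-28, 36, -16], [0, 0, 0]].
Row 1: (-34)·4 + (42)·y + (-16)·z = 0
Row 2: (-28)·4 + (36)·y + (-16)·z = 0
Row 3: (0)·4 + (0)·y + (0)·z = 0
Solving gives y = 4, z = 2.
Check: L·(4, 4, 2) = (-8, -8, -4) = -2·(4, 4, 2).

4, 2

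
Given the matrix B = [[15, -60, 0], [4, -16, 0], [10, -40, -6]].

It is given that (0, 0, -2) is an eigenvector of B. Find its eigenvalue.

Compute Bv: B·(0, 0, -2) = (0, 0, 12).
Since Bv = λv, compare component 3: 12 = λ·-2, so λ = -6.

-6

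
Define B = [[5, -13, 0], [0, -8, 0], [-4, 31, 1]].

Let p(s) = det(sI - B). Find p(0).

p(0) = det(0·I − B) = det(−B) = (−1)^3·det(B).
det(B) = -40, so p(0) = 40.

40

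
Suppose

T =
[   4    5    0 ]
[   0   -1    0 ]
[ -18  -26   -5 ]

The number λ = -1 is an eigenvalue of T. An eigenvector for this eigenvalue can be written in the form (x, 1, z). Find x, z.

-1, -2

We need (T + 1I)v = 0.
T + 1I = [[5, 5, 0], [0, 0, 0], [-18, -26, -4]].
Row 1: (5)·x + (5)·1 + (0)·z = 0
Row 2: (0)·x + (0)·1 + (0)·z = 0
Row 3: (-18)·x + (-26)·1 + (-4)·z = 0
Solving gives x = -1, z = -2.
Check: T·(-1, 1, -2) = (1, -1, 2) = -1·(-1, 1, -2).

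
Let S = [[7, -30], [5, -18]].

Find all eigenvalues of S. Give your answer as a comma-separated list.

-8, -3

det(S - λI) = (7 - λ)(-18 - λ) - (-30)·(5) = λ^2 + 11λ + 24.
This factors as (λ + 8)·(λ + 3) = 0.
Eigenvalues: -8, -3.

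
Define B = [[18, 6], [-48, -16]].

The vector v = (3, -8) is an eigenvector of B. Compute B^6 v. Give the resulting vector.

(192, -512)

First find the eigenvalue: Bv = (6, -16) = 2·(3, -8), so λ = 2.
Then B^6 v = λ^6·v = 2^6·(3, -8) = 64·(3, -8) = (192, -512).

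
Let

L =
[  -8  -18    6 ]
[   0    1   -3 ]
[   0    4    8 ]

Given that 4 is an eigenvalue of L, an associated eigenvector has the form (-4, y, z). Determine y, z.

2, -2

We need (L - 4I)v = 0.
L - 4I = [[-12, -18, 6], [0, -3, -3], [0, 4, 4]].
Row 1: (-12)·-4 + (-18)·y + (6)·z = 0
Row 2: (0)·-4 + (-3)·y + (-3)·z = 0
Row 3: (0)·-4 + (4)·y + (4)·z = 0
Solving gives y = 2, z = -2.
Check: L·(-4, 2, -2) = (-16, 8, -8) = 4·(-4, 2, -2).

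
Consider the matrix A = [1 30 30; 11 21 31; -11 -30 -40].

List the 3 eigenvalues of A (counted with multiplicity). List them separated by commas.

-10, -9, 1

The characteristic polynomial is p(μ) = det(μI - A).
Expanding the 3×3 determinant: p(μ) = μ^3 + 18μ^2 + 71μ - 90.
Rational-root test: μ = -9 gives p(-9) = 0.
Factor out (μ + 9): p(μ) = (μ + 9)·(μ^2 + 9μ - 10).
The quadratic factors as (μ + 10)·(μ - 1).
Eigenvalues: -10, -9, 1.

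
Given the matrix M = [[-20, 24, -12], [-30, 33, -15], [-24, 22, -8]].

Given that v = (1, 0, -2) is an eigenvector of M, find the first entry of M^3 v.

First find the eigenvalue: Mv = (4, 0, -8) = 4·(1, 0, -2), so λ = 4.
Then M^3 v = λ^3·v = 4^3·(1, 0, -2) = 64·(1, 0, -2) = (64, 0, -128).

64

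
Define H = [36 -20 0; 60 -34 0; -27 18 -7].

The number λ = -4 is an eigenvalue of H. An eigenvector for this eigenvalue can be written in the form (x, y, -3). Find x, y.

We need (H + 4I)v = 0.
H + 4I = [[40, -20, 0], [60, -30, 0], [-27, 18, -3]].
Row 1: (40)·x + (-20)·y + (0)·-3 = 0
Row 2: (60)·x + (-30)·y + (0)·-3 = 0
Row 3: (-27)·x + (18)·y + (-3)·-3 = 0
Solving gives x = -1, y = -2.
Check: H·(-1, -2, -3) = (4, 8, 12) = -4·(-1, -2, -3).

-1, -2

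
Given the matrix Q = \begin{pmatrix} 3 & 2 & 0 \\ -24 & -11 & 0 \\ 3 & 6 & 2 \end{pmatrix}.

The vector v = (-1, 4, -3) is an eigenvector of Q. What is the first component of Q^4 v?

-625

First find the eigenvalue: Qv = (5, -20, 15) = -5·(-1, 4, -3), so λ = -5.
Then Q^4 v = λ^4·v = (-5)^4·(-1, 4, -3) = 625·(-1, 4, -3) = (-625, 2500, -1875).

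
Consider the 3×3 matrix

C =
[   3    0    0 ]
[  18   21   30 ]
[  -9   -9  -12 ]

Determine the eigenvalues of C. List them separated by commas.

3, 3, 6

Set up det(rI - C) = 0.
Expanding along the first row, p(r) = r^3 - 12r^2 + 45r - 54.
Since p(3) = 0, r = 3 is a root.
Factor out (r - 3): p(r) = (r - 3)·(r^2 - 9r + 18).
The quadratic factors as (r - 3)·(r - 6).
Eigenvalues: 3, 3, 6.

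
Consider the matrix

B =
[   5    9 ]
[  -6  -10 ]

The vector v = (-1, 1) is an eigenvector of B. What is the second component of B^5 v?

-1024

First find the eigenvalue: Bv = (4, -4) = -4·(-1, 1), so λ = -4.
Then B^5 v = λ^5·v = (-4)^5·(-1, 1) = -1024·(-1, 1) = (1024, -1024).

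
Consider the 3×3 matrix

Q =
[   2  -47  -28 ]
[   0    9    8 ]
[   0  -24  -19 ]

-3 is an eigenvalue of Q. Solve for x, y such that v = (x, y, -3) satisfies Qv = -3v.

2, 2

We need (Q + 3I)v = 0.
Q + 3I = [[5, -47, -28], [0, 12, 8], [0, -24, -16]].
Row 1: (5)·x + (-47)·y + (-28)·-3 = 0
Row 2: (0)·x + (12)·y + (8)·-3 = 0
Row 3: (0)·x + (-24)·y + (-16)·-3 = 0
Solving gives x = 2, y = 2.
Check: Q·(2, 2, -3) = (-6, -6, 9) = -3·(2, 2, -3).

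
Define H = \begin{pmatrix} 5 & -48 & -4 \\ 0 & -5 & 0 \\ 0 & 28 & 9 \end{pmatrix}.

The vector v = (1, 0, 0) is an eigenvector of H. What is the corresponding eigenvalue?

Compute Hv: H·(1, 0, 0) = (5, 0, 0).
Since Hv = λv, compare component 1: 5 = λ·1, so λ = 5.

5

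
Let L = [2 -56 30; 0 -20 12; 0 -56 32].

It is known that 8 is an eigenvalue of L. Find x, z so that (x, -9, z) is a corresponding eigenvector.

-21, -21

We need (L - 8I)v = 0.
L - 8I = [[-6, -56, 30], [0, -28, 12], [0, -56, 24]].
Row 1: (-6)·x + (-56)·-9 + (30)·z = 0
Row 2: (0)·x + (-28)·-9 + (12)·z = 0
Row 3: (0)·x + (-56)·-9 + (24)·z = 0
Solving gives x = -21, z = -21.
Check: L·(-21, -9, -21) = (-168, -72, -168) = 8·(-21, -9, -21).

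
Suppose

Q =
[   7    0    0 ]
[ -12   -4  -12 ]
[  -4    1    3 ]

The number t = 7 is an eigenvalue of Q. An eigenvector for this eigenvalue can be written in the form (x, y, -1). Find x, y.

We need (Q - 7I)v = 0.
Q - 7I = [[0, 0, 0], [-12, -11, -12], [-4, 1, -4]].
Row 1: (0)·x + (0)·y + (0)·-1 = 0
Row 2: (-12)·x + (-11)·y + (-12)·-1 = 0
Row 3: (-4)·x + (1)·y + (-4)·-1 = 0
Solving gives x = 1, y = 0.
Check: Q·(1, 0, -1) = (7, 0, -7) = 7·(1, 0, -1).

1, 0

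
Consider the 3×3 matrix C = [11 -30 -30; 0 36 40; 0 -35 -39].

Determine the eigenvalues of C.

Set up det(tI - C) = 0.
Cofactor expansion gives p(t) = t^3 - 8t^2 - 37t + 44.
Since p(1) = 0, t = 1 is a root.
Dividing by (t - 1) leaves t^2 - 7t - 44.
The quadratic factors as (t + 4)·(t - 11).
Eigenvalues: -4, 1, 11.

-4, 1, 11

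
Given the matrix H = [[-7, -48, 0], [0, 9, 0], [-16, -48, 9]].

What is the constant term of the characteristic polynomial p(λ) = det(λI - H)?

p(0) = det(0·I − H) = det(−H) = (−1)^3·det(H).
det(H) = -567, so p(0) = 567.

567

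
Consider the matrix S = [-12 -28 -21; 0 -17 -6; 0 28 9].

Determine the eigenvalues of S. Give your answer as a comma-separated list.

-12, -5, -3

Compute the characteristic polynomial p(s) = det(sI - S).
Expanding along the first row, p(s) = s^3 + 20s^2 + 111s + 180.
Try s = -5: p(-5) = 0, so -5 is a root.
Dividing by (s + 5) leaves s^2 + 15s + 36.
The quadratic factors as (s + 12)·(s + 3).
Eigenvalues: -12, -5, -3.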